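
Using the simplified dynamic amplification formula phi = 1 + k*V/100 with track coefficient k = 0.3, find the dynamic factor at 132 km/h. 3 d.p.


phi = 1 + k * V / 100
phi = 1 + 0.3 * 132 / 100
phi = 1 + 0.396
phi = 1.396

1.396


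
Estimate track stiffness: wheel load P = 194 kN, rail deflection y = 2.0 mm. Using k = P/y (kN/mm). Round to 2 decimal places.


Track stiffness k = P / y
k = 194 / 2.0
k = 97.00 kN/mm

97.00


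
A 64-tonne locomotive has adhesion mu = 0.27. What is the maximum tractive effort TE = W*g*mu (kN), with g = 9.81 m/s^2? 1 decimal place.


TE_max = W * g * mu
TE_max = 64 * 9.81 * 0.27
TE_max = 627.84 * 0.27
TE_max = 169.5 kN

169.5


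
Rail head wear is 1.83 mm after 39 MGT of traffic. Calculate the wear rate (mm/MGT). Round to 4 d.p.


Wear rate = total wear / cumulative tonnage
Rate = 1.83 / 39
Rate = 0.0469 mm/MGT

0.0469


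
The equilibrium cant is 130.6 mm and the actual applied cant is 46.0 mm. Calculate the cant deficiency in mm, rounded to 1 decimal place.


Cant deficiency = equilibrium cant - actual cant
CD = 130.6 - 46.0
CD = 84.6 mm

84.6


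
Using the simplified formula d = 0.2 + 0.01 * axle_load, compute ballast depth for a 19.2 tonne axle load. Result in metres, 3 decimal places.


d = 0.2 + 0.01 * 19.2
d = 0.2 + 0.192
d = 0.392 m

0.392


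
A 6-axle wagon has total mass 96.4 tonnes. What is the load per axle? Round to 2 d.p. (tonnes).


Load per axle = total weight / number of axles
Load = 96.4 / 6
Load = 16.07 tonnes

16.07


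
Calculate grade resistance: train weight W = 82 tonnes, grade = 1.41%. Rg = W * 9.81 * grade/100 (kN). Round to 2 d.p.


Rg = W * 9.81 * grade / 100
Rg = 82 * 9.81 * 1.41 / 100
Rg = 804.42 * 0.0141
Rg = 11.34 kN

11.34


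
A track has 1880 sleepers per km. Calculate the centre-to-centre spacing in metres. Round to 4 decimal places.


Spacing = 1000 m / number of sleepers
Spacing = 1000 / 1880
Spacing = 0.5319 m

0.5319


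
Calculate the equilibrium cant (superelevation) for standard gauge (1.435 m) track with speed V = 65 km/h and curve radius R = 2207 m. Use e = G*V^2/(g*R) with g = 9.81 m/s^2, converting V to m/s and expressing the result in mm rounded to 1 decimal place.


Convert speed: V = 65 / 3.6 = 18.0556 m/s
Apply formula: e = 1.435 * 18.0556^2 / (9.81 * 2207)
e = 1.435 * 326.0031 / 21650.67
e = 0.021607 m = 21.6 mm

21.6


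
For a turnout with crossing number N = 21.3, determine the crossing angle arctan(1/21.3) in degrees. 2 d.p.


1/N = 1/21.3 = 0.046948
angle = arctan(0.046948) = 0.046914 rad
angle = 0.046914 * 180/pi = 2.69 degrees

2.69


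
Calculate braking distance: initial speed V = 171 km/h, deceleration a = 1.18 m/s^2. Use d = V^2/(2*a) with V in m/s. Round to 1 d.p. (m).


Convert speed: V = 171 / 3.6 = 47.5 m/s
V^2 = 2256.25
d = 2256.25 / (2 * 1.18)
d = 2256.25 / 2.36
d = 956.0 m

956.0


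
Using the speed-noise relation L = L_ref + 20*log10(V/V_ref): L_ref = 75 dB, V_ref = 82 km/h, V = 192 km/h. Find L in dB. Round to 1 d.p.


V/V_ref = 192 / 82 = 2.341463
log10(2.341463) = 0.369487
20 * 0.369487 = 7.3897
L = 75 + 7.3897 = 82.4 dB

82.4


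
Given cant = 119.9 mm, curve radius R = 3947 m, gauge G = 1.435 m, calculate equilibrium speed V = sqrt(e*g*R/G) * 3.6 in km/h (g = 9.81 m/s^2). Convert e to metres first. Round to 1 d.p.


Convert cant: e = 119.9 mm = 0.1199 m
V_ms = sqrt(0.1199 * 9.81 * 3947 / 1.435)
V_ms = sqrt(3235.216999) = 56.879 m/s
V = 56.879 * 3.6 = 204.8 km/h

204.8


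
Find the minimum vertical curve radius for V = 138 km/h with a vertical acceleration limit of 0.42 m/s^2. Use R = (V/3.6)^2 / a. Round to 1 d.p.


Convert speed: V = 138 / 3.6 = 38.3333 m/s
V^2 = 1469.4444 m^2/s^2
R_v = 1469.4444 / 0.42
R_v = 3498.7 m

3498.7


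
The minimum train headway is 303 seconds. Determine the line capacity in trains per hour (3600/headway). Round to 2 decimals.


Capacity = 3600 / headway
Capacity = 3600 / 303
Capacity = 11.88 trains/hour

11.88


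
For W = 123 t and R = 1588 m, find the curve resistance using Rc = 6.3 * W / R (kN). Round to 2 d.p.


Rc = 6.3 * W / R
Rc = 6.3 * 123 / 1588
Rc = 774.9 / 1588
Rc = 0.49 kN

0.49


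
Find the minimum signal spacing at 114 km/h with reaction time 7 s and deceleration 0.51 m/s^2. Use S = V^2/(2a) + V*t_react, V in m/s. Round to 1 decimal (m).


V = 114 / 3.6 = 31.6667 m/s
Braking distance = 31.6667^2 / (2*0.51) = 983.1155 m
Sighting distance = 31.6667 * 7 = 221.6667 m
S = 983.1155 + 221.6667 = 1204.8 m

1204.8


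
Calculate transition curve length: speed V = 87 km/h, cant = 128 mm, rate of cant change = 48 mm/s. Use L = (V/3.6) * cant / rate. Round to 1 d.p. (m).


Convert speed: V = 87 / 3.6 = 24.1667 m/s
L = 24.1667 * 128 / 48
L = 3093.3333 / 48
L = 64.4 m

64.4


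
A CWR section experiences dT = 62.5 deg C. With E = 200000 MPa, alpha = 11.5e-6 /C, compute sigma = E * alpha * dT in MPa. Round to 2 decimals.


sigma = E * alpha * dT
sigma = 200000 * 11.5e-6 * 62.5
sigma = 2.3 * 62.5
sigma = 143.75 MPa

143.75


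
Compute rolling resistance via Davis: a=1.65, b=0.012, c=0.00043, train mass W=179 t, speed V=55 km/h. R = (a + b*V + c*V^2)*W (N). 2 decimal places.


b*V = 0.012 * 55 = 0.66
c*V^2 = 0.00043 * 3025 = 1.30075
R_per_t = 1.65 + 0.66 + 1.30075 = 3.61075 N/t
R_total = 3.61075 * 179 = 646.32 N

646.32


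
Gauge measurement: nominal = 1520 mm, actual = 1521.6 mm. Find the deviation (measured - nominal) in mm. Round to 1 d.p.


Deviation = measured - nominal
Deviation = 1521.6 - 1520
Deviation = 1.6 mm

1.6


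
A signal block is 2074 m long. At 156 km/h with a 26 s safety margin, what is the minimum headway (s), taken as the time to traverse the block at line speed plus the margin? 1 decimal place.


V = 156 / 3.6 = 43.3333 m/s
Block traversal time = 2074 / 43.3333 = 47.8615 s
Headway = 47.8615 + 26
Headway = 73.9 s

73.9


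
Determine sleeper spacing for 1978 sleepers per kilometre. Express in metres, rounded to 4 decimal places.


Spacing = 1000 m / number of sleepers
Spacing = 1000 / 1978
Spacing = 0.5056 m

0.5056


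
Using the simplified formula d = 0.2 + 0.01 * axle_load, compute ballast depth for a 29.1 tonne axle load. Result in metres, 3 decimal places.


d = 0.2 + 0.01 * 29.1
d = 0.2 + 0.291
d = 0.491 m

0.491


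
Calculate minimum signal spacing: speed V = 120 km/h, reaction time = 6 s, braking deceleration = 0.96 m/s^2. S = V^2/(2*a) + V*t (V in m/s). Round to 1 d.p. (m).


V = 120 / 3.6 = 33.3333 m/s
Braking distance = 33.3333^2 / (2*0.96) = 578.7037 m
Sighting distance = 33.3333 * 6 = 200.0 m
S = 578.7037 + 200.0 = 778.7 m

778.7


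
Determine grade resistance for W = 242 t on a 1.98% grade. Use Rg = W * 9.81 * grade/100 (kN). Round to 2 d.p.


Rg = W * 9.81 * grade / 100
Rg = 242 * 9.81 * 1.98 / 100
Rg = 2374.02 * 0.0198
Rg = 47.01 kN

47.01


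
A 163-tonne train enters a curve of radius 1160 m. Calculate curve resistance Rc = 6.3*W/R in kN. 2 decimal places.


Rc = 6.3 * W / R
Rc = 6.3 * 163 / 1160
Rc = 1026.9 / 1160
Rc = 0.89 kN

0.89


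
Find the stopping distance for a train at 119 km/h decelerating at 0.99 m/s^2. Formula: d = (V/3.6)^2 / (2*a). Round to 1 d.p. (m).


Convert speed: V = 119 / 3.6 = 33.0556 m/s
V^2 = 1092.6698
d = 1092.6698 / (2 * 0.99)
d = 1092.6698 / 1.98
d = 551.9 m

551.9


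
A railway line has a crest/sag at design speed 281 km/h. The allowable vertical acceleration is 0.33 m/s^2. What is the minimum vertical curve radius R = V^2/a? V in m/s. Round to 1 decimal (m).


Convert speed: V = 281 / 3.6 = 78.0556 m/s
V^2 = 6092.6698 m^2/s^2
R_v = 6092.6698 / 0.33
R_v = 18462.6 m

18462.6


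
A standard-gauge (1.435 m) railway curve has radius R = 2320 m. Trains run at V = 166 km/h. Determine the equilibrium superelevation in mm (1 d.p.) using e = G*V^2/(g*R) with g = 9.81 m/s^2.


Convert speed: V = 166 / 3.6 = 46.1111 m/s
Apply formula: e = 1.435 * 46.1111^2 / (9.81 * 2320)
e = 1.435 * 2126.2346 / 22759.2
e = 0.134062 m = 134.1 mm

134.1


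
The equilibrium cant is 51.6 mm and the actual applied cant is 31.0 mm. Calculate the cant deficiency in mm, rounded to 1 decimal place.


Cant deficiency = equilibrium cant - actual cant
CD = 51.6 - 31.0
CD = 20.6 mm

20.6


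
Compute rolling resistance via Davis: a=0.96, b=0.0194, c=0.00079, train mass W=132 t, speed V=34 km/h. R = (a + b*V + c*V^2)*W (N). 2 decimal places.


b*V = 0.0194 * 34 = 0.6596
c*V^2 = 0.00079 * 1156 = 0.91324
R_per_t = 0.96 + 0.6596 + 0.91324 = 2.53284 N/t
R_total = 2.53284 * 132 = 334.33 N

334.33


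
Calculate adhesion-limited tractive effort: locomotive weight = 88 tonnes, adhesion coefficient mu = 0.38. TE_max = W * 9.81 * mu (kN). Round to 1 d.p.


TE_max = W * g * mu
TE_max = 88 * 9.81 * 0.38
TE_max = 863.28 * 0.38
TE_max = 328.0 kN

328.0


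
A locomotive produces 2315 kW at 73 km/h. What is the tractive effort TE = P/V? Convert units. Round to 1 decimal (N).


Convert: P = 2315 kW = 2315000 W
V = 73 / 3.6 = 20.2778 m/s
TE = 2315000 / 20.2778
TE = 114164.4 N

114164.4


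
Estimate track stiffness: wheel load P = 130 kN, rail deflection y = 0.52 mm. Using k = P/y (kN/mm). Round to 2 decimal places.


Track stiffness k = P / y
k = 130 / 0.52
k = 250.00 kN/mm

250.00


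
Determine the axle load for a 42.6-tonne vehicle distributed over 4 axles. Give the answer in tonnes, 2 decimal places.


Load per axle = total weight / number of axles
Load = 42.6 / 4
Load = 10.65 tonnes

10.65


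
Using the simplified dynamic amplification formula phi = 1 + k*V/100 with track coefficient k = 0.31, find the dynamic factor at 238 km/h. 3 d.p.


phi = 1 + k * V / 100
phi = 1 + 0.31 * 238 / 100
phi = 1 + 0.7378
phi = 1.738

1.738


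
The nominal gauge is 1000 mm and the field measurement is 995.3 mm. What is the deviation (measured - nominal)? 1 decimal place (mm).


Deviation = measured - nominal
Deviation = 995.3 - 1000
Deviation = -4.7 mm

-4.7


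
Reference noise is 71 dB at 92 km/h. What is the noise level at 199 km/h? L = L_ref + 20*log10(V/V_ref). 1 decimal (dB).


V/V_ref = 199 / 92 = 2.163043
log10(2.163043) = 0.335065
20 * 0.335065 = 6.7013
L = 71 + 6.7013 = 77.7 dB

77.7


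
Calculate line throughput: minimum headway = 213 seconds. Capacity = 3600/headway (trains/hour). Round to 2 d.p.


Capacity = 3600 / headway
Capacity = 3600 / 213
Capacity = 16.90 trains/hour

16.90


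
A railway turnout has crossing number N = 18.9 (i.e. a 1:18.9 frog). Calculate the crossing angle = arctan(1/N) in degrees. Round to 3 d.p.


1/N = 1/18.9 = 0.05291
angle = arctan(0.05291) = 0.052861 rad
angle = 0.052861 * 180/pi = 3.029 degrees

3.029


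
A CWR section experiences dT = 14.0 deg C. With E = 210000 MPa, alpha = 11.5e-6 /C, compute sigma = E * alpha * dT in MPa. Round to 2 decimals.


sigma = E * alpha * dT
sigma = 210000 * 11.5e-6 * 14.0
sigma = 2.415 * 14.0
sigma = 33.81 MPa

33.81


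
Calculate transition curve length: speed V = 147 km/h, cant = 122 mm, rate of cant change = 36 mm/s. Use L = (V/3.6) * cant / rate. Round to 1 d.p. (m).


Convert speed: V = 147 / 3.6 = 40.8333 m/s
L = 40.8333 * 122 / 36
L = 4981.6667 / 36
L = 138.4 m

138.4


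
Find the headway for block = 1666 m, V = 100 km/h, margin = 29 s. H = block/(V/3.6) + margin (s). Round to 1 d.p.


V = 100 / 3.6 = 27.7778 m/s
Block traversal time = 1666 / 27.7778 = 59.976 s
Headway = 59.976 + 29
Headway = 89.0 s

89.0


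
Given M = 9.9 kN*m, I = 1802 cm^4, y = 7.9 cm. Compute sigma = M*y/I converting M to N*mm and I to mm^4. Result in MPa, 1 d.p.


Convert units:
M = 9.9 kN*m = 9900000 N*mm
y = 7.9 cm = 79 mm
I = 1802 cm^4 = 18020000 mm^4
sigma = 9900000 * 79 / 18020000
sigma = 43.4 MPa

43.4


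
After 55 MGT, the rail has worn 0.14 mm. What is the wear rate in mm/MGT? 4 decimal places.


Wear rate = total wear / cumulative tonnage
Rate = 0.14 / 55
Rate = 0.0025 mm/MGT

0.0025


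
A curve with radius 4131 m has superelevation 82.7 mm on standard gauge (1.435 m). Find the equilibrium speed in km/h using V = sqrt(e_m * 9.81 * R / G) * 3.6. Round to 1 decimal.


Convert cant: e = 82.7 mm = 0.0827 m
V_ms = sqrt(0.0827 * 9.81 * 4131 / 1.435)
V_ms = sqrt(2335.488918) = 48.3269 m/s
V = 48.3269 * 3.6 = 174.0 km/h

174.0


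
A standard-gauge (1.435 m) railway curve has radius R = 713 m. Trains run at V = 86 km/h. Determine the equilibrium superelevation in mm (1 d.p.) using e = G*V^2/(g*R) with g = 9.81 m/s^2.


Convert speed: V = 86 / 3.6 = 23.8889 m/s
Apply formula: e = 1.435 * 23.8889^2 / (9.81 * 713)
e = 1.435 * 570.679 / 6994.53
e = 0.117081 m = 117.1 mm

117.1


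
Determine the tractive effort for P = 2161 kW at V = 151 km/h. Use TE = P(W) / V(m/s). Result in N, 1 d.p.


Convert: P = 2161 kW = 2161000 W
V = 151 / 3.6 = 41.9444 m/s
TE = 2161000 / 41.9444
TE = 51520.5 N

51520.5


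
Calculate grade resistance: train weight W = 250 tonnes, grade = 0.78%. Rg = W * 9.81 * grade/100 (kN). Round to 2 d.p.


Rg = W * 9.81 * grade / 100
Rg = 250 * 9.81 * 0.78 / 100
Rg = 2452.5 * 0.0078
Rg = 19.13 kN

19.13


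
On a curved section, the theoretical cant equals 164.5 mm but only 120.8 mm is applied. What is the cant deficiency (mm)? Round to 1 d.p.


Cant deficiency = equilibrium cant - actual cant
CD = 164.5 - 120.8
CD = 43.7 mm

43.7


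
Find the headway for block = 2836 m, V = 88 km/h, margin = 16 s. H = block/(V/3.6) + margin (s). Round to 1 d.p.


V = 88 / 3.6 = 24.4444 m/s
Block traversal time = 2836 / 24.4444 = 116.0182 s
Headway = 116.0182 + 16
Headway = 132.0 s

132.0


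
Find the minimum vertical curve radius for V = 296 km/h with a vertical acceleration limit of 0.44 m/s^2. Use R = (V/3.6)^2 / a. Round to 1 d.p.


Convert speed: V = 296 / 3.6 = 82.2222 m/s
V^2 = 6760.4938 m^2/s^2
R_v = 6760.4938 / 0.44
R_v = 15364.8 m

15364.8


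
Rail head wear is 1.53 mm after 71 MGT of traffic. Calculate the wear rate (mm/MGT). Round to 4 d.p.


Wear rate = total wear / cumulative tonnage
Rate = 1.53 / 71
Rate = 0.0215 mm/MGT

0.0215


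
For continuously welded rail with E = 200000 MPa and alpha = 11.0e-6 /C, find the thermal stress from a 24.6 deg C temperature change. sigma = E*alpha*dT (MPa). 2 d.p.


sigma = E * alpha * dT
sigma = 200000 * 11.0e-6 * 24.6
sigma = 2.2 * 24.6
sigma = 54.12 MPa

54.12


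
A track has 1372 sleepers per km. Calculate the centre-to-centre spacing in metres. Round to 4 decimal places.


Spacing = 1000 m / number of sleepers
Spacing = 1000 / 1372
Spacing = 0.7289 m

0.7289


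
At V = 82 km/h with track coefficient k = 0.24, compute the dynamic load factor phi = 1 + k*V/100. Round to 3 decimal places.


phi = 1 + k * V / 100
phi = 1 + 0.24 * 82 / 100
phi = 1 + 0.1968
phi = 1.197

1.197


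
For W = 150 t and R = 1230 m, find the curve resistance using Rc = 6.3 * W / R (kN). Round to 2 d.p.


Rc = 6.3 * W / R
Rc = 6.3 * 150 / 1230
Rc = 945.0 / 1230
Rc = 0.77 kN

0.77


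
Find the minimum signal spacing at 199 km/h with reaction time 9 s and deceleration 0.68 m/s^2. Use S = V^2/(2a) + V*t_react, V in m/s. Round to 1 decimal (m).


V = 199 / 3.6 = 55.2778 m/s
Braking distance = 55.2778^2 / (2*0.68) = 2246.7888 m
Sighting distance = 55.2778 * 9 = 497.5 m
S = 2246.7888 + 497.5 = 2744.3 m

2744.3


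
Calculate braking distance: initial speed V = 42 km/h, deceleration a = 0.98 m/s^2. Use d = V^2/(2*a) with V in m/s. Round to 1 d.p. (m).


Convert speed: V = 42 / 3.6 = 11.6667 m/s
V^2 = 136.1111
d = 136.1111 / (2 * 0.98)
d = 136.1111 / 1.96
d = 69.4 m

69.4


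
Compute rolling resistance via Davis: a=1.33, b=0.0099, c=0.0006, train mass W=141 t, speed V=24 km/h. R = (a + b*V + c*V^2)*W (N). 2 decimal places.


b*V = 0.0099 * 24 = 0.2376
c*V^2 = 0.0006 * 576 = 0.3456
R_per_t = 1.33 + 0.2376 + 0.3456 = 1.9132 N/t
R_total = 1.9132 * 141 = 269.76 N

269.76


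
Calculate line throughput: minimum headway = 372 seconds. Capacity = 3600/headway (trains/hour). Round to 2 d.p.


Capacity = 3600 / headway
Capacity = 3600 / 372
Capacity = 9.68 trains/hour

9.68


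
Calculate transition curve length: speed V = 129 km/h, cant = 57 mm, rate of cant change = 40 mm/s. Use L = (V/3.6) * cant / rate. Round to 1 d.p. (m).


Convert speed: V = 129 / 3.6 = 35.8333 m/s
L = 35.8333 * 57 / 40
L = 2042.5 / 40
L = 51.1 m

51.1


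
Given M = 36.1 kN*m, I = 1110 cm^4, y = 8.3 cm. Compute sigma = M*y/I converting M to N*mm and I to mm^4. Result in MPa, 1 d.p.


Convert units:
M = 36.1 kN*m = 36100000 N*mm
y = 8.3 cm = 83 mm
I = 1110 cm^4 = 11100000 mm^4
sigma = 36100000 * 83 / 11100000
sigma = 269.9 MPa

269.9


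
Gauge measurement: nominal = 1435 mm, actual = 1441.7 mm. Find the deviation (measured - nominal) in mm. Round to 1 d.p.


Deviation = measured - nominal
Deviation = 1441.7 - 1435
Deviation = 6.7 mm

6.7


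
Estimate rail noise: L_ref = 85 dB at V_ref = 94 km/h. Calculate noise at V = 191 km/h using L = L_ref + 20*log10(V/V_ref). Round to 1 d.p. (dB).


V/V_ref = 191 / 94 = 2.031915
log10(2.031915) = 0.307906
20 * 0.307906 = 6.1581
L = 85 + 6.1581 = 91.2 dB

91.2


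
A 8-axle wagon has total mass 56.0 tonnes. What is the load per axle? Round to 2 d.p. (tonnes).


Load per axle = total weight / number of axles
Load = 56.0 / 8
Load = 7.00 tonnes

7.00


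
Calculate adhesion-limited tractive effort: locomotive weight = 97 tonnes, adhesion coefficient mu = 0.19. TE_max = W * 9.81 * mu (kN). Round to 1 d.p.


TE_max = W * g * mu
TE_max = 97 * 9.81 * 0.19
TE_max = 951.57 * 0.19
TE_max = 180.8 kN

180.8


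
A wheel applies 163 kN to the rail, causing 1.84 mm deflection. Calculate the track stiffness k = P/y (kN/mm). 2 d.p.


Track stiffness k = P / y
k = 163 / 1.84
k = 88.59 kN/mm

88.59


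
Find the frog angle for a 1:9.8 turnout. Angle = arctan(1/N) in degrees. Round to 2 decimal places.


1/N = 1/9.8 = 0.102041
angle = arctan(0.102041) = 0.101689 rad
angle = 0.101689 * 180/pi = 5.83 degrees

5.83


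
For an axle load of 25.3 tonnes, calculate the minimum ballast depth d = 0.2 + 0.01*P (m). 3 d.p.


d = 0.2 + 0.01 * 25.3
d = 0.2 + 0.253
d = 0.453 m

0.453


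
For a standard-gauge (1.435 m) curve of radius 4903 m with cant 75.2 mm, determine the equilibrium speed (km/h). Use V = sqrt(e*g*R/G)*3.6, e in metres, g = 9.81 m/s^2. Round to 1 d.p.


Convert cant: e = 75.2 mm = 0.0752 m
V_ms = sqrt(0.0752 * 9.81 * 4903 / 1.435)
V_ms = sqrt(2520.55884) = 50.2052 m/s
V = 50.2052 * 3.6 = 180.7 km/h

180.7


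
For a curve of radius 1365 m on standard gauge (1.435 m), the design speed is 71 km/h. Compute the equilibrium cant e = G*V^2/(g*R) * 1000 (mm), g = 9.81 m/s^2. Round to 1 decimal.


Convert speed: V = 71 / 3.6 = 19.7222 m/s
Apply formula: e = 1.435 * 19.7222^2 / (9.81 * 1365)
e = 1.435 * 388.966 / 13390.65
e = 0.041683 m = 41.7 mm

41.7


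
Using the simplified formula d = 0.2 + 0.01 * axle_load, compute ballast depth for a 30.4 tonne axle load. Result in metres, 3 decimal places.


d = 0.2 + 0.01 * 30.4
d = 0.2 + 0.304
d = 0.504 m

0.504


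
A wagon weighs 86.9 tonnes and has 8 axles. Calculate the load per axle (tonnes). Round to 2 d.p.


Load per axle = total weight / number of axles
Load = 86.9 / 8
Load = 10.86 tonnes

10.86


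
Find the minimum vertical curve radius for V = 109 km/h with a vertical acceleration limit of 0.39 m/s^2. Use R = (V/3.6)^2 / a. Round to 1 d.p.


Convert speed: V = 109 / 3.6 = 30.2778 m/s
V^2 = 916.7438 m^2/s^2
R_v = 916.7438 / 0.39
R_v = 2350.6 m

2350.6


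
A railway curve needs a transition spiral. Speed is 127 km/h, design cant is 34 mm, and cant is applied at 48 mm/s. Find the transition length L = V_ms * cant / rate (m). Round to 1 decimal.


Convert speed: V = 127 / 3.6 = 35.2778 m/s
L = 35.2778 * 34 / 48
L = 1199.4444 / 48
L = 25.0 m

25.0


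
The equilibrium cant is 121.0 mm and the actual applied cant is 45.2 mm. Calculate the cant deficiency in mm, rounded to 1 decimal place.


Cant deficiency = equilibrium cant - actual cant
CD = 121.0 - 45.2
CD = 75.8 mm

75.8


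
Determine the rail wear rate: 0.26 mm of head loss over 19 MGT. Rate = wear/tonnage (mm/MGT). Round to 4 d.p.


Wear rate = total wear / cumulative tonnage
Rate = 0.26 / 19
Rate = 0.0137 mm/MGT

0.0137


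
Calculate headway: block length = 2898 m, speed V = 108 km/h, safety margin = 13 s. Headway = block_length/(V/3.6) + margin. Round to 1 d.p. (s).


V = 108 / 3.6 = 30.0 m/s
Block traversal time = 2898 / 30.0 = 96.6 s
Headway = 96.6 + 13
Headway = 109.6 s

109.6


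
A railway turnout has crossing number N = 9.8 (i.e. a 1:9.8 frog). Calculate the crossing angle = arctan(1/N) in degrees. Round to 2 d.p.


1/N = 1/9.8 = 0.102041
angle = arctan(0.102041) = 0.101689 rad
angle = 0.101689 * 180/pi = 5.83 degrees

5.83


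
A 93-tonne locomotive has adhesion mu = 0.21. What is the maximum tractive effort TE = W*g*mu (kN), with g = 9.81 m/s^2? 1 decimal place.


TE_max = W * g * mu
TE_max = 93 * 9.81 * 0.21
TE_max = 912.33 * 0.21
TE_max = 191.6 kN

191.6


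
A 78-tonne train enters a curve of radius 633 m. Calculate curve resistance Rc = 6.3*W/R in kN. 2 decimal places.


Rc = 6.3 * W / R
Rc = 6.3 * 78 / 633
Rc = 491.4 / 633
Rc = 0.78 kN

0.78


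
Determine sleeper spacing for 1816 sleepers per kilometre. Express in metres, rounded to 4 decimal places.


Spacing = 1000 m / number of sleepers
Spacing = 1000 / 1816
Spacing = 0.5507 m

0.5507


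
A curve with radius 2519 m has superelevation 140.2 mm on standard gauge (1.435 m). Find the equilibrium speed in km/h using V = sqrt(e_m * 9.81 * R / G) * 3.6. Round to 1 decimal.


Convert cant: e = 140.2 mm = 0.1402 m
V_ms = sqrt(0.1402 * 9.81 * 2519 / 1.435)
V_ms = sqrt(2414.311413) = 49.1356 m/s
V = 49.1356 * 3.6 = 176.9 km/h

176.9


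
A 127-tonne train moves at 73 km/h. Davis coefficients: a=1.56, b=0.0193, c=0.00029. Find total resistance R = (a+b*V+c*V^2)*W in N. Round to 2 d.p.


b*V = 0.0193 * 73 = 1.4089
c*V^2 = 0.00029 * 5329 = 1.54541
R_per_t = 1.56 + 1.4089 + 1.54541 = 4.51431 N/t
R_total = 4.51431 * 127 = 573.32 N

573.32


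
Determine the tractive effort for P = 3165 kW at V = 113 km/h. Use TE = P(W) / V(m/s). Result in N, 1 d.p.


Convert: P = 3165 kW = 3165000 W
V = 113 / 3.6 = 31.3889 m/s
TE = 3165000 / 31.3889
TE = 100831.9 N

100831.9


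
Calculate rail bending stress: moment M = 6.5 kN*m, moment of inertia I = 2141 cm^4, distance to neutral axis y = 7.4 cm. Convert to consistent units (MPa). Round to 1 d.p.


Convert units:
M = 6.5 kN*m = 6500000 N*mm
y = 7.4 cm = 74 mm
I = 2141 cm^4 = 21410000 mm^4
sigma = 6500000 * 74 / 21410000
sigma = 22.5 MPa

22.5


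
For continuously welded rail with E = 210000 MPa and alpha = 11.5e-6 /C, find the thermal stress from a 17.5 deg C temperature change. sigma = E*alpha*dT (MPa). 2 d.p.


sigma = E * alpha * dT
sigma = 210000 * 11.5e-6 * 17.5
sigma = 2.415 * 17.5
sigma = 42.26 MPa

42.26


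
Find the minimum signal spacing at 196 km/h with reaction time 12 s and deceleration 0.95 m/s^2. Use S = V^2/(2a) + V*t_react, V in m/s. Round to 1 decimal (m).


V = 196 / 3.6 = 54.4444 m/s
Braking distance = 54.4444^2 / (2*0.95) = 1560.104 m
Sighting distance = 54.4444 * 12 = 653.3333 m
S = 1560.104 + 653.3333 = 2213.4 m

2213.4


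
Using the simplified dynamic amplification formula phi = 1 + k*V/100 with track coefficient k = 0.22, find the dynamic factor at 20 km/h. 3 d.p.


phi = 1 + k * V / 100
phi = 1 + 0.22 * 20 / 100
phi = 1 + 0.044
phi = 1.044

1.044


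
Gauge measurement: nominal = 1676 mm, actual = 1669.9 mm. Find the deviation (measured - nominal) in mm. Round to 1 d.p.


Deviation = measured - nominal
Deviation = 1669.9 - 1676
Deviation = -6.1 mm

-6.1


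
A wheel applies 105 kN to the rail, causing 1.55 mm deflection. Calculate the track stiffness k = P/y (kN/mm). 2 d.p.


Track stiffness k = P / y
k = 105 / 1.55
k = 67.74 kN/mm

67.74


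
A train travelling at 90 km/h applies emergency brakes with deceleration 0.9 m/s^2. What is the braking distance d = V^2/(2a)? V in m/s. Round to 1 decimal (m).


Convert speed: V = 90 / 3.6 = 25.0 m/s
V^2 = 625.0
d = 625.0 / (2 * 0.9)
d = 625.0 / 1.8
d = 347.2 m

347.2


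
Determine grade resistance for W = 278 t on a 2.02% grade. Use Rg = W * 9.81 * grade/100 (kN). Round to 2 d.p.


Rg = W * 9.81 * grade / 100
Rg = 278 * 9.81 * 2.02 / 100
Rg = 2727.18 * 0.0202
Rg = 55.09 kN

55.09


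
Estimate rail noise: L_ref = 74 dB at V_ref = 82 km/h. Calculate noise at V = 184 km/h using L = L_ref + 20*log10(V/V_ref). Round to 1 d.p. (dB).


V/V_ref = 184 / 82 = 2.243902
log10(2.243902) = 0.351004
20 * 0.351004 = 7.0201
L = 74 + 7.0201 = 81.0 dB

81.0


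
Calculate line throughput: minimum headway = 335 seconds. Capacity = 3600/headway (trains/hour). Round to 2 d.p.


Capacity = 3600 / headway
Capacity = 3600 / 335
Capacity = 10.75 trains/hour

10.75


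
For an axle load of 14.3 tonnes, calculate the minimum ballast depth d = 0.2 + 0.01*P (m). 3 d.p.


d = 0.2 + 0.01 * 14.3
d = 0.2 + 0.143
d = 0.343 m

0.343


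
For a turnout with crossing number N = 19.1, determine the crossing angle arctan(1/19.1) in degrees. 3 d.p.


1/N = 1/19.1 = 0.052356
angle = arctan(0.052356) = 0.052308 rad
angle = 0.052308 * 180/pi = 2.997 degrees

2.997


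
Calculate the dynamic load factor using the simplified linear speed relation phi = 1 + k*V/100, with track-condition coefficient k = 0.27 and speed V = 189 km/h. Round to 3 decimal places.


phi = 1 + k * V / 100
phi = 1 + 0.27 * 189 / 100
phi = 1 + 0.5103
phi = 1.510

1.510


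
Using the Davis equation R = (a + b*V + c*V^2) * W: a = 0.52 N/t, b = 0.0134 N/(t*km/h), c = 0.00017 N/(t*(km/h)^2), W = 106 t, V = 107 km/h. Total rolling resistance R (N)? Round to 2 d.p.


b*V = 0.0134 * 107 = 1.4338
c*V^2 = 0.00017 * 11449 = 1.94633
R_per_t = 0.52 + 1.4338 + 1.94633 = 3.90013 N/t
R_total = 3.90013 * 106 = 413.41 N

413.41


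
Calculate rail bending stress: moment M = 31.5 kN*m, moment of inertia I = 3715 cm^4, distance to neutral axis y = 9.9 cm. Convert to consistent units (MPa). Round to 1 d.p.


Convert units:
M = 31.5 kN*m = 31500000 N*mm
y = 9.9 cm = 99 mm
I = 3715 cm^4 = 37150000 mm^4
sigma = 31500000 * 99 / 37150000
sigma = 83.9 MPa

83.9


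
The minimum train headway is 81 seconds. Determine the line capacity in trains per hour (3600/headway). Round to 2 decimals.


Capacity = 3600 / headway
Capacity = 3600 / 81
Capacity = 44.44 trains/hour

44.44


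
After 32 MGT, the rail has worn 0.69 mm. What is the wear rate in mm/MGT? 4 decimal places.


Wear rate = total wear / cumulative tonnage
Rate = 0.69 / 32
Rate = 0.0216 mm/MGT

0.0216


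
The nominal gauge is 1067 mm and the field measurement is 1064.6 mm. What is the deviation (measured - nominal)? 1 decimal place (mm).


Deviation = measured - nominal
Deviation = 1064.6 - 1067
Deviation = -2.4 mm

-2.4


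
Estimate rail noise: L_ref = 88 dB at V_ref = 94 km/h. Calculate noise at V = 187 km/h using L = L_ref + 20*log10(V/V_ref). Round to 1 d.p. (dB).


V/V_ref = 187 / 94 = 1.989362
log10(1.989362) = 0.298714
20 * 0.298714 = 5.9743
L = 88 + 5.9743 = 94.0 dB

94.0


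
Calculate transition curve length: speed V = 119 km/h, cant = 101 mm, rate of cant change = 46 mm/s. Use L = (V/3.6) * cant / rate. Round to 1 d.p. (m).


Convert speed: V = 119 / 3.6 = 33.0556 m/s
L = 33.0556 * 101 / 46
L = 3338.6111 / 46
L = 72.6 m

72.6


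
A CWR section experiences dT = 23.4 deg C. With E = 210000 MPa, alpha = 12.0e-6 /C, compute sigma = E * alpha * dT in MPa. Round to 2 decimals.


sigma = E * alpha * dT
sigma = 210000 * 12.0e-6 * 23.4
sigma = 2.52 * 23.4
sigma = 58.97 MPa

58.97


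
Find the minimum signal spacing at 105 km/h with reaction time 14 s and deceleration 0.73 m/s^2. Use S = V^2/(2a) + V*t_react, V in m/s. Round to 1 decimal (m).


V = 105 / 3.6 = 29.1667 m/s
Braking distance = 29.1667^2 / (2*0.73) = 582.6674 m
Sighting distance = 29.1667 * 14 = 408.3333 m
S = 582.6674 + 408.3333 = 991.0 m

991.0


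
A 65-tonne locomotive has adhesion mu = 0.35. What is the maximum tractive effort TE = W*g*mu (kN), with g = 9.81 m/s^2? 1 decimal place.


TE_max = W * g * mu
TE_max = 65 * 9.81 * 0.35
TE_max = 637.65 * 0.35
TE_max = 223.2 kN

223.2


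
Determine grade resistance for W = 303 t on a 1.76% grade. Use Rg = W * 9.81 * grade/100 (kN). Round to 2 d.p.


Rg = W * 9.81 * grade / 100
Rg = 303 * 9.81 * 1.76 / 100
Rg = 2972.43 * 0.0176
Rg = 52.31 kN

52.31


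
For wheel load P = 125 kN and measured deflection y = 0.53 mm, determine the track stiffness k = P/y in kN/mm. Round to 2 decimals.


Track stiffness k = P / y
k = 125 / 0.53
k = 235.85 kN/mm

235.85


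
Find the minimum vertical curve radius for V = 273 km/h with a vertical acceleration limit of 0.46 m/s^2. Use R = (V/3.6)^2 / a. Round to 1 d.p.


Convert speed: V = 273 / 3.6 = 75.8333 m/s
V^2 = 5750.6944 m^2/s^2
R_v = 5750.6944 / 0.46
R_v = 12501.5 m

12501.5


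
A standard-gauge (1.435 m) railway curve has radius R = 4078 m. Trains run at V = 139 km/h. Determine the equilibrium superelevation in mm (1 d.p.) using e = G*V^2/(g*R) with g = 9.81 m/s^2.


Convert speed: V = 139 / 3.6 = 38.6111 m/s
Apply formula: e = 1.435 * 38.6111^2 / (9.81 * 4078)
e = 1.435 * 1490.8179 / 40005.18
e = 0.053476 m = 53.5 mm

53.5


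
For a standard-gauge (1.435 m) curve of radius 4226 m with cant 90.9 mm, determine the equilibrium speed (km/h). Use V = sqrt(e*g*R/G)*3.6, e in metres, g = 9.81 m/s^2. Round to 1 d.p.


Convert cant: e = 90.9 mm = 0.0909 m
V_ms = sqrt(0.0909 * 9.81 * 4226 / 1.435)
V_ms = sqrt(2626.095299) = 51.2454 m/s
V = 51.2454 * 3.6 = 184.5 km/h

184.5


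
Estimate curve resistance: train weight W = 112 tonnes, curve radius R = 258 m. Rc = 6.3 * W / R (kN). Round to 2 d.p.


Rc = 6.3 * W / R
Rc = 6.3 * 112 / 258
Rc = 705.6 / 258
Rc = 2.73 kN

2.73


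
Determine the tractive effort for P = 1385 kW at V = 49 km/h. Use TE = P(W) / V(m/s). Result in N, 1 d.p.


Convert: P = 1385 kW = 1385000 W
V = 49 / 3.6 = 13.6111 m/s
TE = 1385000 / 13.6111
TE = 101755.1 N

101755.1


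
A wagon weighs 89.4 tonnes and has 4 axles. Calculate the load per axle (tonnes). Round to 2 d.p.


Load per axle = total weight / number of axles
Load = 89.4 / 4
Load = 22.35 tonnes

22.35


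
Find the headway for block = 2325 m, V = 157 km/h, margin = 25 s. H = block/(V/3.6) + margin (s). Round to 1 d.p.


V = 157 / 3.6 = 43.6111 m/s
Block traversal time = 2325 / 43.6111 = 53.3121 s
Headway = 53.3121 + 25
Headway = 78.3 s

78.3


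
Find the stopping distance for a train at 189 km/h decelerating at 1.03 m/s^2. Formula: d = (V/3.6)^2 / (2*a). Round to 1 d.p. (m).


Convert speed: V = 189 / 3.6 = 52.5 m/s
V^2 = 2756.25
d = 2756.25 / (2 * 1.03)
d = 2756.25 / 2.06
d = 1338.0 m

1338.0


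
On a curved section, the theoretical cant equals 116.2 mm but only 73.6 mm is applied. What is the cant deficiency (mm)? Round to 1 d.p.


Cant deficiency = equilibrium cant - actual cant
CD = 116.2 - 73.6
CD = 42.6 mm

42.6


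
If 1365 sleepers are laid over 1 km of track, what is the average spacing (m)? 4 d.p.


Spacing = 1000 m / number of sleepers
Spacing = 1000 / 1365
Spacing = 0.7326 m

0.7326


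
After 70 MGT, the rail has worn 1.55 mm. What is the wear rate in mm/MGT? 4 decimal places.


Wear rate = total wear / cumulative tonnage
Rate = 1.55 / 70
Rate = 0.0221 mm/MGT

0.0221


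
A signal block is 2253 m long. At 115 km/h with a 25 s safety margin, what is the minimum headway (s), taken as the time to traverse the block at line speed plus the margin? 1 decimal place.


V = 115 / 3.6 = 31.9444 m/s
Block traversal time = 2253 / 31.9444 = 70.5287 s
Headway = 70.5287 + 25
Headway = 95.5 s

95.5


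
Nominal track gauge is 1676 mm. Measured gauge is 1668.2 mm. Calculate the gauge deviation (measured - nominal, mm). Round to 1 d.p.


Deviation = measured - nominal
Deviation = 1668.2 - 1676
Deviation = -7.8 mm

-7.8


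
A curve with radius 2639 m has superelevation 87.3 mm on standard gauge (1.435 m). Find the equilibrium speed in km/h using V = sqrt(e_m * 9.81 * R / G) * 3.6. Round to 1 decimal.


Convert cant: e = 87.3 mm = 0.0873 m
V_ms = sqrt(0.0873 * 9.81 * 2639 / 1.435)
V_ms = sqrt(1574.964395) = 39.6858 m/s
V = 39.6858 * 3.6 = 142.9 km/h

142.9


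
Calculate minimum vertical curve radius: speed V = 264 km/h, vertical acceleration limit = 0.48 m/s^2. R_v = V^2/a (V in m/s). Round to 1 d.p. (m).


Convert speed: V = 264 / 3.6 = 73.3333 m/s
V^2 = 5377.7778 m^2/s^2
R_v = 5377.7778 / 0.48
R_v = 11203.7 m

11203.7


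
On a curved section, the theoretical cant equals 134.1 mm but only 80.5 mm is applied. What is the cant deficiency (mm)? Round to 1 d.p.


Cant deficiency = equilibrium cant - actual cant
CD = 134.1 - 80.5
CD = 53.6 mm

53.6


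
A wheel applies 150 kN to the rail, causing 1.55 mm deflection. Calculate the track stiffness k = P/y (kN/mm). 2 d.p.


Track stiffness k = P / y
k = 150 / 1.55
k = 96.77 kN/mm

96.77


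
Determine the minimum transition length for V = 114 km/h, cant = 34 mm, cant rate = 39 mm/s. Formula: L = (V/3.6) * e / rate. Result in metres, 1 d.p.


Convert speed: V = 114 / 3.6 = 31.6667 m/s
L = 31.6667 * 34 / 39
L = 1076.6667 / 39
L = 27.6 m

27.6


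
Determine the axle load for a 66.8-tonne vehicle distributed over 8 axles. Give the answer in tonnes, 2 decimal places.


Load per axle = total weight / number of axles
Load = 66.8 / 8
Load = 8.35 tonnes

8.35


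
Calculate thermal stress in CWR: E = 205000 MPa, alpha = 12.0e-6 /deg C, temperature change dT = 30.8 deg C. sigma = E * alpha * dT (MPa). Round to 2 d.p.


sigma = E * alpha * dT
sigma = 205000 * 12.0e-6 * 30.8
sigma = 2.46 * 30.8
sigma = 75.77 MPa

75.77


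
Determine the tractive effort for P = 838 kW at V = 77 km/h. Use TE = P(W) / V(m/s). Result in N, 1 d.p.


Convert: P = 838 kW = 838000 W
V = 77 / 3.6 = 21.3889 m/s
TE = 838000 / 21.3889
TE = 39179.2 N

39179.2


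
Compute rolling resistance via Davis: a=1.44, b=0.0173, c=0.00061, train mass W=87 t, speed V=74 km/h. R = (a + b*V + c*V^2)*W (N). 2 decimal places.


b*V = 0.0173 * 74 = 1.2802
c*V^2 = 0.00061 * 5476 = 3.34036
R_per_t = 1.44 + 1.2802 + 3.34036 = 6.06056 N/t
R_total = 6.06056 * 87 = 527.27 N

527.27


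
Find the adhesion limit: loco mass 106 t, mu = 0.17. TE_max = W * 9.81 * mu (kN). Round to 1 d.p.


TE_max = W * g * mu
TE_max = 106 * 9.81 * 0.17
TE_max = 1039.86 * 0.17
TE_max = 176.8 kN

176.8


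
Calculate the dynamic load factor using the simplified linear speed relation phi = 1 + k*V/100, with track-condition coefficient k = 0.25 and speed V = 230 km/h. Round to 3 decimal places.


phi = 1 + k * V / 100
phi = 1 + 0.25 * 230 / 100
phi = 1 + 0.575
phi = 1.575

1.575


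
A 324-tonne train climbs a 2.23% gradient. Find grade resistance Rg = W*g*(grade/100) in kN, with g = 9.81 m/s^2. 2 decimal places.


Rg = W * 9.81 * grade / 100
Rg = 324 * 9.81 * 2.23 / 100
Rg = 3178.44 * 0.0223
Rg = 70.88 kN

70.88


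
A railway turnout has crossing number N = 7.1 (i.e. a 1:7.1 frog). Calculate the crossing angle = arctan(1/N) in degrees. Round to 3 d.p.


1/N = 1/7.1 = 0.140845
angle = arctan(0.140845) = 0.139925 rad
angle = 0.139925 * 180/pi = 8.017 degrees

8.017


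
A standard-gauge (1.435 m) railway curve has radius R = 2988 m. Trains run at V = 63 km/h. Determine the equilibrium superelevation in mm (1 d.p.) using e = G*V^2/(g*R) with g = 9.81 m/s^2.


Convert speed: V = 63 / 3.6 = 17.5 m/s
Apply formula: e = 1.435 * 17.5^2 / (9.81 * 2988)
e = 1.435 * 306.25 / 29312.28
e = 0.014993 m = 15.0 mm

15.0


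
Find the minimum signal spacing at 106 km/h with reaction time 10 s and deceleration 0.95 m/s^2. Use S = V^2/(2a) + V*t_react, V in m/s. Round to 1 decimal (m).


V = 106 / 3.6 = 29.4444 m/s
Braking distance = 29.4444^2 / (2*0.95) = 456.3028 m
Sighting distance = 29.4444 * 10 = 294.4444 m
S = 456.3028 + 294.4444 = 750.7 m

750.7


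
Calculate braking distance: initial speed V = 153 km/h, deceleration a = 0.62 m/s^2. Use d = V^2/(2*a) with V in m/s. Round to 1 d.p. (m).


Convert speed: V = 153 / 3.6 = 42.5 m/s
V^2 = 1806.25
d = 1806.25 / (2 * 0.62)
d = 1806.25 / 1.24
d = 1456.7 m

1456.7


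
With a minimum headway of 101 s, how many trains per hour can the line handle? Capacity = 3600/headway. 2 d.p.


Capacity = 3600 / headway
Capacity = 3600 / 101
Capacity = 35.64 trains/hour

35.64


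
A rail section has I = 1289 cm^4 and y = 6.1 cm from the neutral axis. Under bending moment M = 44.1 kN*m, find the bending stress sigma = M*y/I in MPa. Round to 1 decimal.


Convert units:
M = 44.1 kN*m = 44100000 N*mm
y = 6.1 cm = 61 mm
I = 1289 cm^4 = 12890000 mm^4
sigma = 44100000 * 61 / 12890000
sigma = 208.7 MPa

208.7


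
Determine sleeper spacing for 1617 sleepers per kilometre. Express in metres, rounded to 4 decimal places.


Spacing = 1000 m / number of sleepers
Spacing = 1000 / 1617
Spacing = 0.6184 m

0.6184


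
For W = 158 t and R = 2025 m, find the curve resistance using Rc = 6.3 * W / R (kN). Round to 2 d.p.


Rc = 6.3 * W / R
Rc = 6.3 * 158 / 2025
Rc = 995.4 / 2025
Rc = 0.49 kN

0.49


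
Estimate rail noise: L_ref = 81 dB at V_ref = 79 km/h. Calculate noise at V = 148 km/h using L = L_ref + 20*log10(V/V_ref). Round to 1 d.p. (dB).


V/V_ref = 148 / 79 = 1.873418
log10(1.873418) = 0.272635
20 * 0.272635 = 5.4527
L = 81 + 5.4527 = 86.5 dB

86.5


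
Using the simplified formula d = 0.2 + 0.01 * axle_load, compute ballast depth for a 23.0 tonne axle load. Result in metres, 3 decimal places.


d = 0.2 + 0.01 * 23.0
d = 0.2 + 0.23
d = 0.430 m

0.430


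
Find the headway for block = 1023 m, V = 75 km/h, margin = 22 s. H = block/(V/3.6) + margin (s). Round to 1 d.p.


V = 75 / 3.6 = 20.8333 m/s
Block traversal time = 1023 / 20.8333 = 49.104 s
Headway = 49.104 + 22
Headway = 71.1 s

71.1


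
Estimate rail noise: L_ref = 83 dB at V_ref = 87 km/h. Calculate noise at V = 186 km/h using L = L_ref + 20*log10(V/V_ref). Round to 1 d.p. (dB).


V/V_ref = 186 / 87 = 2.137931
log10(2.137931) = 0.329994
20 * 0.329994 = 6.5999
L = 83 + 6.5999 = 89.6 dB

89.6


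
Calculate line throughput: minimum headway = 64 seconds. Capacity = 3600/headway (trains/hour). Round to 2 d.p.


Capacity = 3600 / headway
Capacity = 3600 / 64
Capacity = 56.25 trains/hour

56.25


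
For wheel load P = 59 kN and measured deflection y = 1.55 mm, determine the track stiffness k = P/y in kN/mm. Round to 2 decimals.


Track stiffness k = P / y
k = 59 / 1.55
k = 38.06 kN/mm

38.06


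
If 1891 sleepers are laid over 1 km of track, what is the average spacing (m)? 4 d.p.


Spacing = 1000 m / number of sleepers
Spacing = 1000 / 1891
Spacing = 0.5288 m

0.5288


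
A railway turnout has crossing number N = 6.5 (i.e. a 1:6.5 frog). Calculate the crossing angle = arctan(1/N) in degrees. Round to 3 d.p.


1/N = 1/6.5 = 0.153846
angle = arctan(0.153846) = 0.152649 rad
angle = 0.152649 * 180/pi = 8.746 degrees

8.746


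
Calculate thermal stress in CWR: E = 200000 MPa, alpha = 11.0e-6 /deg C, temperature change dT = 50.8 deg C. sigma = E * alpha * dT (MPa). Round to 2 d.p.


sigma = E * alpha * dT
sigma = 200000 * 11.0e-6 * 50.8
sigma = 2.2 * 50.8
sigma = 111.76 MPa

111.76


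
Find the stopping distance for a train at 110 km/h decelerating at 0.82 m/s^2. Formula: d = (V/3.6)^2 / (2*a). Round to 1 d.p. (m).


Convert speed: V = 110 / 3.6 = 30.5556 m/s
V^2 = 933.642
d = 933.642 / (2 * 0.82)
d = 933.642 / 1.64
d = 569.3 m

569.3
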